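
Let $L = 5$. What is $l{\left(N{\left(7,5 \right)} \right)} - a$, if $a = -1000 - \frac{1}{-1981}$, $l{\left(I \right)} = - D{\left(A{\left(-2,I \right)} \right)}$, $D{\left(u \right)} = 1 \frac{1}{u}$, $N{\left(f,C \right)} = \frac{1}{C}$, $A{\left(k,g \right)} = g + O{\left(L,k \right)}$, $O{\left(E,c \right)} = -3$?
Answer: $\frac{3963413}{3962} \approx 1000.4$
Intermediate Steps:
$A{\left(k,g \right)} = -3 + g$ ($A{\left(k,g \right)} = g - 3 = -3 + g$)
$D{\left(u \right)} = \frac{1}{u}$
$l{\left(I \right)} = - \frac{1}{-3 + I}$
$a = - \frac{1980999}{1981}$ ($a = -1000 - - \frac{1}{1981} = -1000 + \frac{1}{1981} = - \frac{1980999}{1981} \approx -1000.0$)
$l{\left(N{\left(7,5 \right)} \right)} - a = - \frac{1}{-3 + \frac{1}{5}} - - \frac{1980999}{1981} = - \frac{1}{-3 + \frac{1}{5}} + \frac{1980999}{1981} = - \frac{1}{- \frac{14}{5}} + \frac{1980999}{1981} = \left(-1\right) \left(- \frac{5}{14}\right) + \frac{1980999}{1981} = \frac{5}{14} + \frac{1980999}{1981} = \frac{3963413}{3962}$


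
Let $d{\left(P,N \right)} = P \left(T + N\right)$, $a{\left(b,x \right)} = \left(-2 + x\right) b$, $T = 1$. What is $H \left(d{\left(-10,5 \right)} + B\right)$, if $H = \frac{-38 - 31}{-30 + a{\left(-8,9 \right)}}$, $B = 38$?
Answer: $- \frac{759}{43} \approx -17.651$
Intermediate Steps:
$a{\left(b,x \right)} = b \left(-2 + x\right)$
$d{\left(P,N \right)} = P \left(1 + N\right)$
$H = \frac{69}{86}$ ($H = \frac{-38 - 31}{-30 - 8 \left(-2 + 9\right)} = - \frac{69}{-30 - 56} = - \frac{69}{-86} = \left(-69\right) \left(- \frac{1}{86}\right) = \frac{69}{86} \approx 0.80233$)
$H \left(d{\left(-10,5 \right)} + B\right) = \frac{69 \left(- 10 \left(1 + 5\right) + 38\right)}{86} = \frac{69 \left(\left(-10\right) 6 + 38\right)}{86} = \frac{69 \left(-60 + 38\right)}{86} = \frac{69}{86} \left(-22\right) = - \frac{759}{43}$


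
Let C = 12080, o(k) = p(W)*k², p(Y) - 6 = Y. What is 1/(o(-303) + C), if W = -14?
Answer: -1/722392 ≈ -1.3843e-6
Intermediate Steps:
p(Y) = 6 + Y
o(k) = -8*k² (o(k) = (6 - 14)*k² = -8*k²)
1/(o(-303) + C) = 1/(-8*(-303)² + 12080) = 1/(-8*91809 + 12080) = 1/(-734472 + 12080) = 1/(-722392) = -1/722392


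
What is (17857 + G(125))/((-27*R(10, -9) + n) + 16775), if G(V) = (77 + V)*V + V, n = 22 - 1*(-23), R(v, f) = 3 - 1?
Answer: 21616/8383 ≈ 2.5786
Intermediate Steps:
R(v, f) = 2
n = 45 (n = 22 + 23 = 45)
G(V) = V + V*(77 + V) (G(V) = V*(77 + V) + V = V + V*(77 + V))
(17857 + G(125))/((-27*R(10, -9) + n) + 16775) = (17857 + 125*(78 + 125))/((-27*2 + 45) + 16775) = (17857 + 125*203)/((-54 + 45) + 16775) = (17857 + 25375)/(-9 + 16775) = 43232/16766 = 43232*(1/16766) = 21616/8383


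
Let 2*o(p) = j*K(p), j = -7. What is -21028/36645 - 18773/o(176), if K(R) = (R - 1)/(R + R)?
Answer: 13836617044/1282575 ≈ 10788.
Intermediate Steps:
K(R) = (-1 + R)/(2*R) (K(R) = (-1 + R)/((2*R)) = (-1 + R)*(1/(2*R)) = (-1 + R)/(2*R))
o(p) = -7*(-1 + p)/(4*p) (o(p) = (-7*(-1 + p)/(2*p))/2 = -7*(-1 + p)/(4*p))
-21028/36645 - 18773/o(176) = -21028/36645 - 18773*704/(7*(1 - 1*176)) = -21028*1/36645 - 18773*704/(7*(1 - 176)) = -3004/5235 - 18773/((7/4)*(1/176)*(-175)) = -3004/5235 - 18773/(-1225/704) = -3004/5235 - 18773*(-704/1225) = -3004/5235 + 13216192/1225 = 13836617044/1282575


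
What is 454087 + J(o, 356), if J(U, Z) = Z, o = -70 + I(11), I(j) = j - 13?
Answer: 454443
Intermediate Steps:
I(j) = -13 + j
o = -72 (o = -70 + (-13 + 11) = -70 - 2 = -72)
454087 + J(o, 356) = 454087 + 356 = 454443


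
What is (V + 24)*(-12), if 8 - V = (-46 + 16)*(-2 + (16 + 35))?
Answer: -18024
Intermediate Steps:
V = 1478 (V = 8 - (-46 + 16)*(-2 + (16 + 35)) = 8 - (-30)*(-2 + 51) = 8 - (-30)*49 = 8 - 1*(-1470) = 8 + 1470 = 1478)
(V + 24)*(-12) = (1478 + 24)*(-12) = 1502*(-12) = -18024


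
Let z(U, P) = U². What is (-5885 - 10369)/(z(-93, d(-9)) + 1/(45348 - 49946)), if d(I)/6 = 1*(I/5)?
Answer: -74735892/39768101 ≈ -1.8793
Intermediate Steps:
d(I) = 6*I/5 (d(I) = 6*(1*(I/5)) = 6*(I/5) = 6*I/5)
(-5885 - 10369)/(z(-93, d(-9)) + 1/(45348 - 49946)) = (-5885 - 10369)/((-93)² + 1/(45348 - 49946)) = -16254/(8649 + 1/(-4598)) = -16254/(8649 - 1/4598) = -16254/39768101/4598 = -16254*4598/39768101 = -74735892/39768101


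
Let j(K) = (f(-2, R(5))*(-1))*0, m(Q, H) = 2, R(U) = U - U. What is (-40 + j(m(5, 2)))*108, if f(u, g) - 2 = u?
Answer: -4320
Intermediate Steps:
R(U) = 0
f(u, g) = 2 + u
j(K) = 0 (j(K) = ((2 - 2)*(-1))*0 = (0*(-1))*0 = 0*0 = 0)
(-40 + j(m(5, 2)))*108 = (-40 + 0)*108 = -40*108 = -4320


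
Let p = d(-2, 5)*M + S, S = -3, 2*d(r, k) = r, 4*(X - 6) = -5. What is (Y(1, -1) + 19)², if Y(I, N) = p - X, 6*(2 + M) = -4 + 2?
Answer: 26569/144 ≈ 184.51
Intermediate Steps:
M = -7/3 (M = -2 + (-4 + 2)/6 = -2 + (⅙)*(-2) = -2 - ⅓ = -7/3 ≈ -2.3333)
X = 19/4 (X = 6 + (¼)*(-5) = 6 - 5/4 = 19/4 ≈ 4.7500)
d(r, k) = r/2
p = -⅔ (p = ((½)*(-2))*(-7/3) - 3 = -1*(-7/3) - 3 = 7/3 - 3 = -⅔ ≈ -0.66667)
Y(I, N) = -65/12 (Y(I, N) = -⅔ - 1*19/4 = -⅔ - 19/4 = -65/12)
(Y(1, -1) + 19)² = (-65/12 + 19)² = (163/12)² = 26569/144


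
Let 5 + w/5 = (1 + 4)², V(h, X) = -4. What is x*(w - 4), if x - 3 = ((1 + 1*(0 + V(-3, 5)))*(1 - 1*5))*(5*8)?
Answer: 46368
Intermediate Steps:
w = 100 (w = -25 + 5*(1 + 4)² = -25 + 5*5² = -25 + 5*25 = -25 + 125 = 100)
x = 483 (x = 3 + ((1 + 1*(0 - 4))*(1 - 1*5))*(5*8) = 3 + ((1 + 1*(-4))*(1 - 5))*40 = 3 + ((1 - 4)*(-4))*40 = 3 - 3*(-4)*40 = 3 + 12*40 = 3 + 480 = 483)
x*(w - 4) = 483*(100 - 4) = 483*96 = 46368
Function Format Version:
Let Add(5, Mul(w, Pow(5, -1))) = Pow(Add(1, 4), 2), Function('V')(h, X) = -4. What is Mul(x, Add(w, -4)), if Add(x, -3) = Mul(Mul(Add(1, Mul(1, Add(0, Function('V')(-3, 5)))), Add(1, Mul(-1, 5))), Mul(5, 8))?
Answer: 46368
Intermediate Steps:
w = 100 (w = Add(-25, Mul(5, Pow(Add(1, 4), 2))) = Add(-25, Mul(5, Pow(5, 2))) = Add(-25, Mul(5, 25)) = Add(-25, 125) = 100)
x = 483 (x = Add(3, Mul(Mul(Add(1, Mul(1, Add(0, -4))), Add(1, Mul(-1, 5))), Mul(5, 8))) = Add(3, Mul(Mul(Add(1, Mul(1, -4)), Add(1, -5)), 40)) = Add(3, Mul(Mul(Add(1, -4), -4), 40)) = Add(3, Mul(Mul(-3, -4), 40)) = Add(3, Mul(12, 40)) = Add(3, 480) = 483)
Mul(x, Add(w, -4)) = Mul(483, Add(100, -4)) = Mul(483, 96) = 46368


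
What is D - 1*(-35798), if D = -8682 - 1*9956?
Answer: 17160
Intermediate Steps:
D = -18638 (D = -8682 - 9956 = -18638)
D - 1*(-35798) = -18638 - 1*(-35798) = -18638 + 35798 = 17160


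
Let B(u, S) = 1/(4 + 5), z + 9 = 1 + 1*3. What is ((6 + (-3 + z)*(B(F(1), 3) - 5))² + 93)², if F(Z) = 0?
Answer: 29711072161/6561 ≈ 4.5284e+6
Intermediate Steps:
z = -5 (z = -9 + (1 + 1*3) = -9 + (1 + 3) = -9 + 4 = -5)
B(u, S) = ⅑ (B(u, S) = 1/9 = ⅑)
((6 + (-3 + z)*(B(F(1), 3) - 5))² + 93)² = ((6 + (-3 - 5)*(⅑ - 5))² + 93)² = ((6 - 8*(-44/9))² + 93)² = ((6 + 352/9)² + 93)² = ((406/9)² + 93)² = (164836/81 + 93)² = (172369/81)² = 29711072161/6561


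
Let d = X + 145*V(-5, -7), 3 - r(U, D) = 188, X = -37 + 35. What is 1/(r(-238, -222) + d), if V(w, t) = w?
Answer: -1/912 ≈ -0.0010965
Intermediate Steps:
X = -2
r(U, D) = -185 (r(U, D) = 3 - 1*188 = 3 - 188 = -185)
d = -727 (d = -2 + 145*(-5) = -2 - 725 = -727)
1/(r(-238, -222) + d) = 1/(-185 - 727) = 1/(-912) = -1/912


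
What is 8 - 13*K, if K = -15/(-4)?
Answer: -163/4 ≈ -40.750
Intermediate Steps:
K = 15/4 (K = -15*(-1/4) = 15/4 ≈ 3.7500)
8 - 13*K = 8 - 13*15/4 = 8 - 195/4 = -163/4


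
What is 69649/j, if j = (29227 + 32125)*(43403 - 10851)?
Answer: 69649/1997130304 ≈ 3.4875e-5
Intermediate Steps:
j = 1997130304 (j = 61352*32552 = 1997130304)
69649/j = 69649/1997130304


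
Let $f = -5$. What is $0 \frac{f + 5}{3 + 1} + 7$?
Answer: $7$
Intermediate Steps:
$0 \frac{f + 5}{3 + 1} + 7 = 0 \frac{-5 + 5}{3 + 1} + 7 = 0 \cdot \frac{0}{4} + 7 = 0 \cdot 0 \cdot \frac{1}{4} + 7 = 0 \cdot 0 + 7 = 0 + 7 = 7$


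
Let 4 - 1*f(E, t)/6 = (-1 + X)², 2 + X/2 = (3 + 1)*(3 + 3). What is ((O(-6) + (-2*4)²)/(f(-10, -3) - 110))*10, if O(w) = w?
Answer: -29/559 ≈ -0.051878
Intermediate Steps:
X = 44 (X = -4 + 2*((3 + 1)*(3 + 3)) = -4 + 2*(4*6) = -4 + 2*24 = -4 + 48 = 44)
f(E, t) = -11070 (f(E, t) = 24 - 6*(-1 + 44)² = 24 - 6*43² = 24 - 6*1849 = 24 - 11094 = -11070)
((O(-6) + (-2*4)²)/(f(-10, -3) - 110))*10 = ((-6 + (-2*4)²)/(-11070 - 110))*10 = ((-6 + (-8)²)/(-11180))*10 = ((-6 + 64)*(-1/11180))*10 = (58*(-1/11180))*10 = -29/5590*10 = -29/559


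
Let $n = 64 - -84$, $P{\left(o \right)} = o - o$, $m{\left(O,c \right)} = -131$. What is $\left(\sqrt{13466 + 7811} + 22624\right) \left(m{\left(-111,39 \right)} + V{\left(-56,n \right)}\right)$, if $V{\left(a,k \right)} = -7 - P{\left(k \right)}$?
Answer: $-3122112 - 138 \sqrt{21277} \approx -3.1422 \cdot 10^{6}$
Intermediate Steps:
$P{\left(o \right)} = 0$
$n = 148$ ($n = 64 + 84 = 148$)
$V{\left(a,k \right)} = -7$ ($V{\left(a,k \right)} = -7 - 0 = -7 + 0 = -7$)
$\left(\sqrt{13466 + 7811} + 22624\right) \left(m{\left(-111,39 \right)} + V{\left(-56,n \right)}\right) = \left(\sqrt{13466 + 7811} + 22624\right) \left(-131 - 7\right) = \left(\sqrt{21277} + 22624\right) \left(-138\right) = \left(22624 + \sqrt{21277}\right) \left(-138\right) = -3122112 - 138 \sqrt{21277}$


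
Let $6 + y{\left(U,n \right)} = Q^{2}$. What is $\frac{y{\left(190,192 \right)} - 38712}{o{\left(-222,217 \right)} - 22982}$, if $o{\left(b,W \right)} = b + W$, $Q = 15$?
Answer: $\frac{38493}{22987} \approx 1.6746$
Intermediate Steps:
$y{\left(U,n \right)} = 219$ ($y{\left(U,n \right)} = -6 + 15^{2} = -6 + 225 = 219$)
$o{\left(b,W \right)} = W + b$
$\frac{y{\left(190,192 \right)} - 38712}{o{\left(-222,217 \right)} - 22982} = \frac{219 - 38712}{\left(217 - 222\right) - 22982} = - \frac{38493}{-5 - 22982} = - \frac{38493}{-22987} = \left(-38493\right) \left(- \frac{1}{22987}\right) = \frac{38493}{22987}$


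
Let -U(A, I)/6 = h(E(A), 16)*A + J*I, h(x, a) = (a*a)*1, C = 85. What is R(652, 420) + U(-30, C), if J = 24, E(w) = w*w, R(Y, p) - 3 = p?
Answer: 34263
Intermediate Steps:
R(Y, p) = 3 + p
E(w) = w²
h(x, a) = a² (h(x, a) = a²*1 = a²)
U(A, I) = -1536*A - 144*I (U(A, I) = -6*(16²*A + 24*I) = -6*(256*A + 24*I) = -6*(24*I + 256*A) = -1536*A - 144*I)
R(652, 420) + U(-30, C) = (3 + 420) + (-1536*(-30) - 144*85) = 423 + (46080 - 12240) = 423 + 33840 = 34263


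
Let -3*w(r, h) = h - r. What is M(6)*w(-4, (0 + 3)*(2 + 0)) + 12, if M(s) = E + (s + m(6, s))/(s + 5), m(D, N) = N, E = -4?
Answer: 716/33 ≈ 21.697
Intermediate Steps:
w(r, h) = -h/3 + r/3 (w(r, h) = -(h - r)/3 = -h/3 + r/3)
M(s) = -4 + 2*s/(5 + s) (M(s) = -4 + (s + s)/(s + 5) = -4 + (2*s)/(5 + s) = -4 + 2*s/(5 + s))
M(6)*w(-4, (0 + 3)*(2 + 0)) + 12 = (2*(-10 - 1*6)/(5 + 6))*(-(0 + 3)*(2 + 0)/3 + (⅓)*(-4)) + 12 = (2*(-10 - 6)/11)*(-2 - 4/3) + 12 = (2*(1/11)*(-16))*(-⅓*6 - 4/3) + 12 = -32*(-2 - 4/3)/11 + 12 = -32/11*(-10/3) + 12 = 320/33 + 12 = 716/33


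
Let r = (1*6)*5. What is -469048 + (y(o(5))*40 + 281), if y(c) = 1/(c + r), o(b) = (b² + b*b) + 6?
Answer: -20156961/43 ≈ -4.6877e+5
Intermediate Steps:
r = 30 (r = 6*5 = 30)
o(b) = 6 + 2*b² (o(b) = (b² + b²) + 6 = 2*b² + 6 = 6 + 2*b²)
y(c) = 1/(30 + c) (y(c) = 1/(c + 30) = 1/(30 + c))
-469048 + (y(o(5))*40 + 281) = -469048 + (40/(30 + (6 + 2*5²)) + 281) = -469048 + (40/(30 + (6 + 2*25)) + 281) = -469048 + (40/(30 + (6 + 50)) + 281) = -469048 + (40/(30 + 56) + 281) = -469048 + (40/86 + 281) = -469048 + ((1/86)*40 + 281) = -469048 + (20/43 + 281) = -469048 + 12103/43 = -20156961/43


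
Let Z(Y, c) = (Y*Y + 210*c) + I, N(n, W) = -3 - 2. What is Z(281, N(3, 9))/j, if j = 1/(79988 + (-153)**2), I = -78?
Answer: 8047698701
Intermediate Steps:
N(n, W) = -5
Z(Y, c) = -78 + Y**2 + 210*c (Z(Y, c) = (Y*Y + 210*c) - 78 = (Y**2 + 210*c) - 78 = -78 + Y**2 + 210*c)
j = 1/103397 (j = 1/(79988 + 23409) = 1/103397 ≈ 9.6715e-6)
Z(281, N(3, 9))/j = (-78 + 281**2 + 210*(-5))/(1/103397) = (-78 + 78961 - 1050)*103397 = 77833*103397 = 8047698701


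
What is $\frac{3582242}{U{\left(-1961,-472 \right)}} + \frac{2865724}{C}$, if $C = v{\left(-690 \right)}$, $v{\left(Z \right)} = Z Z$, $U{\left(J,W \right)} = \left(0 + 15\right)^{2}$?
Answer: $\frac{631907483}{39675} \approx 15927.0$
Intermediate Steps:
$U{\left(J,W \right)} = 225$ ($U{\left(J,W \right)} = 15^{2} = 225$)
$v{\left(Z \right)} = Z^{2}$
$C = 476100$ ($C = \left(-690\right)^{2} = 476100$)
$\frac{3582242}{U{\left(-1961,-472 \right)}} + \frac{2865724}{C} = \frac{3582242}{225} + \frac{2865724}{476100} = 3582242 \cdot \frac{1}{225} + 2865724 \cdot \frac{1}{476100} = \frac{3582242}{225} + \frac{716431}{119025} = \frac{631907483}{39675}$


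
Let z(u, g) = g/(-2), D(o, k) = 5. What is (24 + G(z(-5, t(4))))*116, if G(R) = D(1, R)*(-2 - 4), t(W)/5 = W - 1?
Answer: -696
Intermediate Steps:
t(W) = -5 + 5*W (t(W) = 5*(W - 1) = 5*(-1 + W) = -5 + 5*W)
z(u, g) = -g/2 (z(u, g) = g*(-½) = -g/2)
G(R) = -30 (G(R) = 5*(-2 - 4) = 5*(-6) = -30)
(24 + G(z(-5, t(4))))*116 = (24 - 30)*116 = -6*116 = -696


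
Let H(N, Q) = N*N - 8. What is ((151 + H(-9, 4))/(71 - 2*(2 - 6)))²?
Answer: 50176/6241 ≈ 8.0397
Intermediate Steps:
H(N, Q) = -8 + N² (H(N, Q) = N² - 8 = -8 + N²)
((151 + H(-9, 4))/(71 - 2*(2 - 6)))² = ((151 + (-8 + (-9)²))/(71 - 2*(2 - 6)))² = ((151 + (-8 + 81))/(71 - 2*(-4)))² = ((151 + 73)/(71 + 8))² = (224/79)² = 50176/6241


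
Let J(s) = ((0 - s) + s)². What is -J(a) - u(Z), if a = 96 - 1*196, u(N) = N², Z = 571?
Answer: -326041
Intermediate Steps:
a = -100 (a = 96 - 196 = -100)
J(s) = 0 (J(s) = (-s + s)² = 0² = 0)
-J(a) - u(Z) = -1*0 - 1*571² = 0 - 1*326041 = 0 - 326041 = -326041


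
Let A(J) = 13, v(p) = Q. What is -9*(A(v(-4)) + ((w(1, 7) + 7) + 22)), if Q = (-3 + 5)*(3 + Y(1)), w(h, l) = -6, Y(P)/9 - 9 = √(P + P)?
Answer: -324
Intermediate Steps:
Y(P) = 81 + 9*√2*√P (Y(P) = 81 + 9*√(P + P) = 81 + 9*√(2*P) = 81 + 9*(√2*√P) = 81 + 9*√2*√P)
Q = 168 + 18*√2 (Q = (-3 + 5)*(3 + (81 + 9*√2*√1)) = 2*(3 + (81 + 9*√2*1)) = 2*(3 + (81 + 9*√2)) = 2*(84 + 9*√2) = 168 + 18*√2 ≈ 193.46)
v(p) = 168 + 18*√2
-9*(A(v(-4)) + ((w(1, 7) + 7) + 22)) = -9*(13 + ((-6 + 7) + 22)) = -9*(13 + (1 + 22)) = -9*(13 + 23) = -9*36 = -324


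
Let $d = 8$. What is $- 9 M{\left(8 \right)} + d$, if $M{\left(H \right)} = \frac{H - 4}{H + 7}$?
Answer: $\frac{28}{5} \approx 5.6$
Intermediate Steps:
$M{\left(H \right)} = \frac{-4 + H}{7 + H}$
$- 9 M{\left(8 \right)} + d = - 9 \frac{-4 + 8}{7 + 8} + 8 = - 9 \cdot \frac{1}{15} \cdot 4 + 8 = \left(-9\right) \frac{4}{15} + 8 = - \frac{12}{5} + 8 = \frac{28}{5}$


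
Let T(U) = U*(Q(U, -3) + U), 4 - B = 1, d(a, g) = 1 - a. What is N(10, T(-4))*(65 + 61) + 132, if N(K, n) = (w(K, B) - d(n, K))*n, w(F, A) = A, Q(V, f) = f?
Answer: 105972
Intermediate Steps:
B = 3 (B = 4 - 1*1 = 4 - 1 = 3)
T(U) = U*(-3 + U)
N(K, n) = n*(2 + n) (N(K, n) = (3 - (1 - n))*n = (3 + (-1 + n))*n = (2 + n)*n = n*(2 + n))
N(10, T(-4))*(65 + 61) + 132 = ((-4*(-3 - 4))*(2 - 4*(-3 - 4)))*(65 + 61) + 132 = ((-4*(-7))*(2 - 4*(-7)))*126 + 132 = (28*(2 + 28))*126 + 132 = (28*30)*126 + 132 = 840*126 + 132 = 105840 + 132 = 105972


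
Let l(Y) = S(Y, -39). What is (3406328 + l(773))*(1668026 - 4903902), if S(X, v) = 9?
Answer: -11022484146212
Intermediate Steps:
l(Y) = 9
(3406328 + l(773))*(1668026 - 4903902) = (3406328 + 9)*(1668026 - 4903902) = 3406337*(-3235876) = -11022484146212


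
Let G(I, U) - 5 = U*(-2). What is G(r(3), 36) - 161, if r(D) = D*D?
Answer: -228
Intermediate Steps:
r(D) = D²
G(I, U) = 5 - 2*U (G(I, U) = 5 + U*(-2) = 5 - 2*U)
G(r(3), 36) - 161 = (5 - 2*36) - 161 = (5 - 72) - 161 = -67 - 161 = -228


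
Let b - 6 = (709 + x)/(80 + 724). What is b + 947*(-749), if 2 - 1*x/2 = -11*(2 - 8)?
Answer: -570274207/804 ≈ -7.0930e+5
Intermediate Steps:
x = -128 (x = 4 - (-22)*(2 - 8) = 4 - (-22)*(-6) = 4 - 2*66 = 4 - 132 = -128)
b = 5405/804 (b = 6 + (709 - 128)/(80 + 724) = 6 + 581/804 = 5405/804 ≈ 6.7226)
b + 947*(-749) = 5405/804 + 947*(-749) = 5405/804 - 709303 = -570274207/804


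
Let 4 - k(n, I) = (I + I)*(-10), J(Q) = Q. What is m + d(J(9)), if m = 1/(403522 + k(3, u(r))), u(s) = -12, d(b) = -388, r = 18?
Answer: -156474967/403286 ≈ -388.00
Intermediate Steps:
k(n, I) = 4 + 20*I (k(n, I) = 4 - (I + I)*(-10) = 4 - 2*I*(-10) = 4 - (-20)*I = 4 + 20*I)
m = 1/403286 (m = 1/(403522 + (4 + 20*(-12))) = 1/(403522 + (4 - 240)) = 1/(403522 - 236) = 1/403286 ≈ 2.4796e-6)
m + d(J(9)) = 1/403286 - 388 = -156474967/403286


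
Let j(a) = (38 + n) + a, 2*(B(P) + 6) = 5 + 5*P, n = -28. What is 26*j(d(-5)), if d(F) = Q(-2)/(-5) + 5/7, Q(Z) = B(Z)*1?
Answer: 11297/35 ≈ 322.77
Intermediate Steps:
B(P) = -7/2 + 5*P/2 (B(P) = -6 + (5 + 5*P)/2 = -6 + (5/2 + 5*P/2) = -7/2 + 5*P/2)
Q(Z) = -7/2 + 5*Z/2 (Q(Z) = (-7/2 + 5*Z/2)*1 = -7/2 + 5*Z/2)
d(F) = 169/70 (d(F) = (-7/2 + (5/2)*(-2))/(-5) + 5/7 = (-7/2 - 5)*(-⅕) + 5*(⅐) = -17/2*(-⅕) + 5/7 = 17/10 + 5/7 = 169/70)
j(a) = 10 + a (j(a) = (38 - 28) + a = 10 + a)
26*j(d(-5)) = 26*(10 + 169/70) = 26*(869/70) = 11297/35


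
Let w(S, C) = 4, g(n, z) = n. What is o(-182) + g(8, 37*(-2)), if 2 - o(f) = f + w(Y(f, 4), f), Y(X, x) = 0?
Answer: 188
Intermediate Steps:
o(f) = -2 - f (o(f) = 2 - (f + 4) = 2 - (4 + f) = 2 + (-4 - f) = -2 - f)
o(-182) + g(8, 37*(-2)) = (-2 - 1*(-182)) + 8 = (-2 + 182) + 8 = 180 + 8 = 188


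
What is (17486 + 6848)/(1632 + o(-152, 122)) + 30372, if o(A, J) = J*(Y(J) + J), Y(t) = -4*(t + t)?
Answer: 1557403249/51278 ≈ 30372.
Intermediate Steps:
Y(t) = -8*t
o(A, J) = -7*J**2 (o(A, J) = J*(-8*J + J) = J*(-7*J) = -7*J**2)
(17486 + 6848)/(1632 + o(-152, 122)) + 30372 = (17486 + 6848)/(1632 - 7*122**2) + 30372 = 24334/(1632 - 7*14884) + 30372 = 24334/(1632 - 104188) + 30372 = 24334/(-102556) + 30372 = 24334*(-1/102556) + 30372 = -12167/51278 + 30372 = 1557403249/51278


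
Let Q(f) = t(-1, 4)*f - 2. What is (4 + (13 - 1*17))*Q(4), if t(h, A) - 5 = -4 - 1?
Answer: 0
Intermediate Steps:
t(h, A) = 0 (t(h, A) = 5 + (-4 - 1) = 5 - 5 = 0)
Q(f) = -2 (Q(f) = 0*f - 2 = 0 - 2 = -2)
(4 + (13 - 1*17))*Q(4) = (4 + (13 - 1*17))*(-2) = (4 + (13 - 17))*(-2) = (4 - 4)*(-2) = 0*(-2) = 0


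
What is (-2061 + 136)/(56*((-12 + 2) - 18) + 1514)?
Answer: 1925/54 ≈ 35.648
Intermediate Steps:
(-2061 + 136)/(56*((-12 + 2) - 18) + 1514) = -1925/(56*(-10 - 18) + 1514) = -1925/(56*(-28) + 1514) = -1925/(-1568 + 1514) = -1925/(-54) = -1925*(-1/54) = 1925/54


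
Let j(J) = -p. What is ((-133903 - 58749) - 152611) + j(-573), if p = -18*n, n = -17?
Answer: -345569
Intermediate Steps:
p = 306 (p = -18*(-17) = 306)
j(J) = -306 (j(J) = -1*306 = -306)
((-133903 - 58749) - 152611) + j(-573) = ((-133903 - 58749) - 152611) - 306 = (-192652 - 152611) - 306 = -345263 - 306 = -345569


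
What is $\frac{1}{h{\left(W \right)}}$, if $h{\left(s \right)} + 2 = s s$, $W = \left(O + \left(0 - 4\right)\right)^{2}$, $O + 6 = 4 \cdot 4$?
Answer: $\frac{1}{1294} \approx 0.0007728$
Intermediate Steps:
$O = 10$ ($O = -6 + 4 \cdot 4 = -6 + 16 = 10$)
$W = 36$ ($W = \left(10 + \left(0 - 4\right)\right)^{2} = \left(10 - 4\right)^{2} = 6^{2} = 36$)
$h{\left(s \right)} = -2 + s^{2}$ ($h{\left(s \right)} = -2 + s s = -2 + s^{2}$)
$\frac{1}{h{\left(W \right)}} = \frac{1}{-2 + 36^{2}} = \frac{1}{-2 + 1296} = \frac{1}{1294}$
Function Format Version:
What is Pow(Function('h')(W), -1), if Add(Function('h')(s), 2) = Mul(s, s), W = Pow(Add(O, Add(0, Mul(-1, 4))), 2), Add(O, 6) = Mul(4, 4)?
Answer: Rational(1, 1294) ≈ 0.00077280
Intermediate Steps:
O = 10 (O = Add(-6, Mul(4, 4)) = Add(-6, 16) = 10)
W = 36 (W = Pow(Add(10, Add(0, Mul(-1, 4))), 2) = Pow(Add(10, Add(0, -4)), 2) = Pow(Add(10, -4), 2) = Pow(6, 2) = 36)
Function('h')(s) = Add(-2, Pow(s, 2)) (Function('h')(s) = Add(-2, Mul(s, s)) = Add(-2, Pow(s, 2)))
Pow(Function('h')(W), -1) = Pow(Add(-2, Pow(36, 2)), -1) = Pow(Add(-2, 1296), -1) = Pow(1294, -1) = Rational(1, 1294)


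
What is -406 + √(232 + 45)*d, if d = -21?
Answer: -406 - 21*√277 ≈ -755.51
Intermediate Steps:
-406 + √(232 + 45)*d = -406 + √(232 + 45)*(-21) = -406 + √277*(-21) = -406 - 21*√277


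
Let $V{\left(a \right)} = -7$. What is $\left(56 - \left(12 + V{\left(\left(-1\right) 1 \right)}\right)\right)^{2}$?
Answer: $2601$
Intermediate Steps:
$\left(56 - \left(12 + V{\left(\left(-1\right) 1 \right)}\right)\right)^{2} = \left(56 - 5\right)^{2} = 51^{2} = 2601$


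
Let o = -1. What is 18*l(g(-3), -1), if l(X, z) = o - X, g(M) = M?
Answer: 36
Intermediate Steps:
l(X, z) = -1 - X
18*l(g(-3), -1) = 18*(-1 - 1*(-3)) = 18*(-1 + 3) = 18*2 = 36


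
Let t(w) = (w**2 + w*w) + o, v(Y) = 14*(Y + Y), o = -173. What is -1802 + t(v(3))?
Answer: 12137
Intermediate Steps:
v(Y) = 28*Y (v(Y) = 14*(2*Y) = 28*Y)
t(w) = -173 + 2*w**2 (t(w) = (w**2 + w*w) - 173 = (w**2 + w**2) - 173 = 2*w**2 - 173 = -173 + 2*w**2)
-1802 + t(v(3)) = -1802 + (-173 + 2*(28*3)**2) = -1802 + (-173 + 2*84**2) = -1802 + (-173 + 2*7056) = -1802 + (-173 + 14112) = -1802 + 13939 = 12137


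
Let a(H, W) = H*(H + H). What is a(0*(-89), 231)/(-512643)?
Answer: 0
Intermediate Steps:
a(H, W) = 2*H² (a(H, W) = H*(2*H) = 2*H²)
a(0*(-89), 231)/(-512643) = (2*(0*(-89))²)/(-512643) = (2*0²)*(-1/512643) = (2*0)*(-1/512643) = 0*(-1/512643) = 0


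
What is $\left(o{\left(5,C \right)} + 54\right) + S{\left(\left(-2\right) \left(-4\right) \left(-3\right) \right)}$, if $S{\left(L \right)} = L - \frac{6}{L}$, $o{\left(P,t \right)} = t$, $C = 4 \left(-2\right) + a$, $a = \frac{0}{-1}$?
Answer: $\frac{89}{4} \approx 22.25$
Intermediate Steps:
$a = 0$ ($a = 0 \left(-1\right) = 0$)
$C = -8$ ($C = 4 \left(-2\right) + 0 = -8 + 0 = -8$)
$S{\left(L \right)} = L - \frac{6}{L}$
$\left(o{\left(5,C \right)} + 54\right) + S{\left(\left(-2\right) \left(-4\right) \left(-3\right) \right)} = \left(-8 + 54\right) + \left(\left(-2\right) \left(-4\right) \left(-3\right) - \frac{6}{\left(-2\right) \left(-4\right) \left(-3\right)}\right) = 46 - \left(24 + \frac{6}{8 \left(-3\right)}\right) = 46 - \left(24 + \frac{6}{-24}\right) = 46 - \frac{95}{4} = \frac{89}{4}$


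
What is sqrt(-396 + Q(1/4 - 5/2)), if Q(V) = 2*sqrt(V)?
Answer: sqrt(-396 + 3*I) ≈ 0.07538 + 19.9*I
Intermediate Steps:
sqrt(-396 + Q(1/4 - 5/2)) = sqrt(-396 + 2*sqrt(1/4 - 5/2)) = sqrt(-396 + 2*sqrt(-9/4)) = sqrt(-396 + 2*(3*I/2)) = sqrt(-396 + 3*I)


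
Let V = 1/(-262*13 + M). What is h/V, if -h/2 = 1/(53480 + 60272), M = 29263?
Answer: -25857/56876 ≈ -0.45462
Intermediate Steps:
h = -1/56876 (h = -2/(53480 + 60272) = -2/113752 = -2*1/113752 = -1/56876 ≈ -1.7582e-5)
V = 1/25857 (V = 1/(-262*13 + 29263) = 1/(-3406 + 29263) = 1/25857 ≈ 3.8674e-5)
h/V = -1/(56876*1/25857) = -1/56876*25857 = -25857/56876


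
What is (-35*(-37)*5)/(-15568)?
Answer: -925/2224 ≈ -0.41592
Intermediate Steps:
(-35*(-37)*5)/(-15568) = (1295*5)*(-1/15568) = 6475*(-1/15568) = -925/2224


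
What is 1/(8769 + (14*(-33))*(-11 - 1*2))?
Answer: 1/14775 ≈ 6.7682e-5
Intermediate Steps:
1/(8769 + (14*(-33))*(-11 - 1*2)) = 1/(8769 - 462*(-11 - 2)) = 1/(8769 - 462*(-13)) = 1/(8769 + 6006) = 1/14775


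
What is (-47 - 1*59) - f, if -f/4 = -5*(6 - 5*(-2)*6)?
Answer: -1426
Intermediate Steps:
f = 1320 (f = -(-20)*(6 - 5*(-2)*6) = -(-20)*(6 + 10*6) = -(-20)*(6 + 60) = -(-20)*66 = -4*(-330) = 1320)
(-47 - 1*59) - f = (-47 - 1*59) - 1*1320 = (-47 - 59) - 1320 = -106 - 1320 = -1426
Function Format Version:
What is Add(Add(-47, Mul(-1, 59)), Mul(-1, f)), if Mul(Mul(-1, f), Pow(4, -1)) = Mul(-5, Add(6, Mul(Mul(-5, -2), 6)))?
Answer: -1426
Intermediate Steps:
f = 1320 (f = Mul(-4, Mul(-5, Add(6, Mul(Mul(-5, -2), 6)))) = Mul(-4, Mul(-5, Add(6, Mul(10, 6)))) = Mul(-4, Mul(-5, Add(6, 60))) = Mul(-4, Mul(-5, 66)) = Mul(-4, -330) = 1320)
Add(Add(-47, Mul(-1, 59)), Mul(-1, f)) = Add(Add(-47, Mul(-1, 59)), Mul(-1, 1320)) = Add(Add(-47, -59), -1320) = Add(-106, -1320) = -1426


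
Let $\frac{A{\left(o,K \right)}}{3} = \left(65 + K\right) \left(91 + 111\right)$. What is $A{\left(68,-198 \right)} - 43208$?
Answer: $-123806$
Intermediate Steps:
$A{\left(o,K \right)} = 39390 + 606 K$ ($A{\left(o,K \right)} = 3 \left(65 + K\right) \left(91 + 111\right) = 3 \left(65 + K\right) 202 = 3 \left(13130 + 202 K\right) = 39390 + 606 K$)
$A{\left(68,-198 \right)} - 43208 = \left(39390 + 606 \left(-198\right)\right) - 43208 = \left(39390 - 119988\right) - 43208 = -80598 - 43208 = -123806$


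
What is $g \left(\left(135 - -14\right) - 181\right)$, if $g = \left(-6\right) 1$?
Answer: $192$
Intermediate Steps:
$g = -6$
$g \left(\left(135 - -14\right) - 181\right) = - 6 \left(\left(135 - -14\right) - 181\right) = - 6 \left(\left(135 + 14\right) - 181\right) = - 6 \left(149 - 181\right) = \left(-6\right) \left(-32\right) = 192$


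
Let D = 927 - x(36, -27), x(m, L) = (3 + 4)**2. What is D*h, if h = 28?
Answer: 24584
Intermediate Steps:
x(m, L) = 49 (x(m, L) = 7**2 = 49)
D = 878 (D = 927 - 1*49 = 927 - 49 = 878)
D*h = 878*28 = 24584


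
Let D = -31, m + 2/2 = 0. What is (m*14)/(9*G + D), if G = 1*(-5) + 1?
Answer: 14/67 ≈ 0.20896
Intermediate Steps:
m = -1 (m = -1 + 0 = -1)
G = -4 (G = -5 + 1 = -4)
(m*14)/(9*G + D) = (-1*14)/(9*(-4) - 31) = -14/(-36 - 31) = -14/(-67) = -14*(-1/67) = 14/67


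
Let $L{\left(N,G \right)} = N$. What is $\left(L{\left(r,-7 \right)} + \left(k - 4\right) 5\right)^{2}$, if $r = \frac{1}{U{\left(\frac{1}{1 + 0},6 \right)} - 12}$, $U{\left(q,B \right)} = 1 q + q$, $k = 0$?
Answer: $\frac{40401}{100} \approx 404.01$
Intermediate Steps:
$U{\left(q,B \right)} = 2 q$ ($U{\left(q,B \right)} = q + q = 2 q$)
$r = - \frac{1}{10}$ ($r = \frac{1}{\frac{2}{1 + 0} - 12} = \frac{1}{\frac{2}{1} - 12} = \frac{1}{2 \cdot 1 - 12} = \frac{1}{2 - 12} = \frac{1}{-10} = - \frac{1}{10} \approx -0.1$)
$\left(L{\left(r,-7 \right)} + \left(k - 4\right) 5\right)^{2} = \left(- \frac{1}{10} + \left(0 - 4\right) 5\right)^{2} = \left(- \frac{1}{10} - 20\right)^{2} = \left(- \frac{201}{10}\right)^{2} = \frac{40401}{100}$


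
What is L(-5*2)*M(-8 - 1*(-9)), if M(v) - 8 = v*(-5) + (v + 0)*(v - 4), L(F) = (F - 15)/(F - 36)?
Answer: 0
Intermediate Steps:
L(F) = (-15 + F)/(-36 + F)
M(v) = 8 - 5*v + v*(-4 + v) (M(v) = 8 + (v*(-5) + (v + 0)*(v - 4)) = 8 + (-5*v + v*(-4 + v)) = 8 - 5*v + v*(-4 + v))
L(-5*2)*M(-8 - 1*(-9)) = ((-15 - 5*2)/(-36 - 5*2))*(8 + (-8 - 1*(-9))² - 9*(-8 - 1*(-9))) = ((-15 - 10)/(-36 - 10))*(8 + (-8 + 9)² - 9*(-8 + 9)) = (-25/(-46))*(8 + 1² - 9*1) = (-1/46*(-25))*(8 + 1 - 9) = (25/46)*0 = 0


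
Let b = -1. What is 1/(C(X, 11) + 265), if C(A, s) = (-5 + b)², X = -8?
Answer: 1/301 ≈ 0.0033223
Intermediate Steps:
C(A, s) = 36 (C(A, s) = (-5 - 1)² = (-6)² = 36)
1/(C(X, 11) + 265) = 1/(36 + 265) = 1/301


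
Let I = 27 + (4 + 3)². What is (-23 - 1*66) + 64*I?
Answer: 4775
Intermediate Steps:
I = 76 (I = 27 + 7² = 27 + 49 = 76)
(-23 - 1*66) + 64*I = (-23 - 1*66) + 64*76 = (-23 - 66) + 4864 = -89 + 4864 = 4775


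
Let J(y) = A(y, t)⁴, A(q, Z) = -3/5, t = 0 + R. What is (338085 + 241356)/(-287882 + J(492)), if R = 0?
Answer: -362150625/179926169 ≈ -2.0128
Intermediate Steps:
t = 0 (t = 0 + 0 = 0)
A(q, Z) = -⅗ (A(q, Z) = -3*⅕ = -⅗)
J(y) = 81/625 (J(y) = (-⅗)⁴ = 81/625)
(338085 + 241356)/(-287882 + J(492)) = (338085 + 241356)/(-287882 + 81/625) = 579441/(-179926169/625) = 579441*(-625/179926169) = -362150625/179926169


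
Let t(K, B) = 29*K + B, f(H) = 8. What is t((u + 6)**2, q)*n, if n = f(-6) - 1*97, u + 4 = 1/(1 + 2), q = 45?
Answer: -162514/9 ≈ -18057.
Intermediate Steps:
u = -11/3 (u = -4 + 1/(1 + 2) = -4 + 1/3 = -11/3 ≈ -3.6667)
t(K, B) = B + 29*K
n = -89 (n = 8 - 1*97 = 8 - 97 = -89)
t((u + 6)**2, q)*n = (45 + 29*(-11/3 + 6)**2)*(-89) = (45 + 29*(7/3)**2)*(-89) = (45 + 29*(49/9))*(-89) = (45 + 1421/9)*(-89) = (1826/9)*(-89) = -162514/9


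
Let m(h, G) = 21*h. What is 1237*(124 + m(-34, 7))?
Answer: -729830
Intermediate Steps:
1237*(124 + m(-34, 7)) = 1237*(124 + 21*(-34)) = 1237*(124 - 714) = 1237*(-590) = -729830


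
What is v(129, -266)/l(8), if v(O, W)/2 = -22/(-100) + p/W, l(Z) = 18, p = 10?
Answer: 1213/59850 ≈ 0.020267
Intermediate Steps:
v(O, W) = 11/25 + 20/W (v(O, W) = 2*(-22/(-100) + 10/W) = 2*(-22*(-1/100) + 10/W) = 2*(11/50 + 10/W) = 11/25 + 20/W)
v(129, -266)/l(8) = (11/25 + 20/(-266))/18 = (11/25 + 20*(-1/266))*(1/18) = (11/25 - 10/133)*(1/18) = (1213/3325)*(1/18) = 1213/59850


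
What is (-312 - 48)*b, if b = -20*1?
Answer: 7200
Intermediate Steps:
b = -20
(-312 - 48)*b = (-312 - 48)*(-20) = -360*(-20) = 7200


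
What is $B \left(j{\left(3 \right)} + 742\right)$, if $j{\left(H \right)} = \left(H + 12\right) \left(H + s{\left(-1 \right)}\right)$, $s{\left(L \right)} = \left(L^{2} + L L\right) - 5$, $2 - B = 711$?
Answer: $-526078$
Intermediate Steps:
$B = -709$ ($B = 2 - 711 = -709$)
$s{\left(L \right)} = -5 + 2 L^{2}$ ($s{\left(L \right)} = \left(L^{2} + L^{2}\right) - 5 = 2 L^{2} - 5 = -5 + 2 L^{2}$)
$j{\left(H \right)} = \left(-3 + H\right) \left(12 + H\right)$ ($j{\left(H \right)} = \left(H + 12\right) \left(H - \left(5 - 2 \left(-1\right)^{2}\right)\right) = \left(12 + H\right) \left(H + \left(-5 + 2 \cdot 1\right)\right) = \left(12 + H\right) \left(H + \left(-5 + 2\right)\right) = \left(12 + H\right) \left(H - 3\right) = \left(12 + H\right) \left(-3 + H\right) = \left(-3 + H\right) \left(12 + H\right)$)
$B \left(j{\left(3 \right)} + 742\right) = - 709 \left(\left(-36 + 3^{2} + 9 \cdot 3\right) + 742\right) = - 709 \left(\left(-36 + 9 + 27\right) + 742\right) = - 709 \left(0 + 742\right) = \left(-709\right) 742 = -526078$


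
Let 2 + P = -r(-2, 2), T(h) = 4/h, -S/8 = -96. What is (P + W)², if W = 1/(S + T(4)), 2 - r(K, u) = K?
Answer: 21279769/591361 ≈ 35.984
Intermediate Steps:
S = 768 (S = -8*(-96) = 768)
r(K, u) = 2 - K
W = 1/769 (W = 1/(768 + 4/4) = 1/(768 + 4*(¼)) = 1/(768 + 1) = 1/769 ≈ 0.0013004)
P = -6 (P = -2 - (2 - 1*(-2)) = -2 - (2 + 2) = -2 - 1*4 = -2 - 4 = -6)
(P + W)² = (-6 + 1/769)² = (-4613/769)² = 21279769/591361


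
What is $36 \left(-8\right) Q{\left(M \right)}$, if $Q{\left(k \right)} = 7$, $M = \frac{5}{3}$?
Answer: $-2016$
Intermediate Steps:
$M = \frac{5}{3}$ ($M = 5 \cdot \frac{1}{3} = \frac{5}{3} \approx 1.6667$)
$36 \left(-8\right) Q{\left(M \right)} = 36 \left(-8\right) 7 = \left(-288\right) 7 = -2016$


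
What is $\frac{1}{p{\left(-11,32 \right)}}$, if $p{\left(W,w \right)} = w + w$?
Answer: $\frac{1}{64} \approx 0.015625$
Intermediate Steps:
$p{\left(W,w \right)} = 2 w$
$\frac{1}{p{\left(-11,32 \right)}} = \frac{1}{2 \cdot 32} = \frac{1}{64}$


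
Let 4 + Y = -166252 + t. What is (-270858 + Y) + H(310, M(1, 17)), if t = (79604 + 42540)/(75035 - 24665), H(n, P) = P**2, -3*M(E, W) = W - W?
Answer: -11008655018/25185 ≈ -4.3711e+5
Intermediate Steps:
M(E, W) = 0 (M(E, W) = -(W - W)/3 = -1/3*0 = 0)
t = 61072/25185 (t = 122144/50370 = 122144*(1/50370) = 61072/25185 ≈ 2.4249)
Y = -4187096288/25185 (Y = -4 + (-166252 + 61072/25185) = -4 - 4186995548/25185 = -4187096288/25185 ≈ -1.6625e+5)
(-270858 + Y) + H(310, M(1, 17)) = (-270858 - 4187096288/25185) + 0**2 = -11008655018/25185 + 0 = -11008655018/25185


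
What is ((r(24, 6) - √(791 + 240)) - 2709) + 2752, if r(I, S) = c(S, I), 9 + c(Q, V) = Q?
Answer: 40 - √1031 ≈ 7.8908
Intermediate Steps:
c(Q, V) = -9 + Q
r(I, S) = -9 + S
((r(24, 6) - √(791 + 240)) - 2709) + 2752 = (((-9 + 6) - √(791 + 240)) - 2709) + 2752 = ((-3 - √1031) - 2709) + 2752 = (-2712 - √1031) + 2752 = 40 - √1031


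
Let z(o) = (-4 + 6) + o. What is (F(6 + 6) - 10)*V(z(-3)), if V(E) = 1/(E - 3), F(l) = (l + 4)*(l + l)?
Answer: -187/2 ≈ -93.500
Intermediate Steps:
z(o) = 2 + o
F(l) = 2*l*(4 + l) (F(l) = (4 + l)*(2*l) = 2*l*(4 + l))
V(E) = 1/(-3 + E)
(F(6 + 6) - 10)*V(z(-3)) = (2*(6 + 6)*(4 + (6 + 6)) - 10)/(-3 + (2 - 3)) = (2*12*(4 + 12) - 10)/(-3 - 1) = (2*12*16 - 10)/(-4) = (384 - 10)*(-¼) = 374*(-¼) = -187/2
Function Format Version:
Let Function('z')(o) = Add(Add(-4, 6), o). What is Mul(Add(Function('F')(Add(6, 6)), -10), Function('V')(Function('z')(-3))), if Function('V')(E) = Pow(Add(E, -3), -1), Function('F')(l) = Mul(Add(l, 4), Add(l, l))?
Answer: Rational(-187, 2) ≈ -93.500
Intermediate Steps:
Function('z')(o) = Add(2, o)
Function('F')(l) = Mul(2, l, Add(4, l)) (Function('F')(l) = Mul(Add(4, l), Mul(2, l)) = Mul(2, l, Add(4, l)))
Function('V')(E) = Pow(Add(-3, E), -1)
Mul(Add(Function('F')(Add(6, 6)), -10), Function('V')(Function('z')(-3))) = Mul(Add(Mul(2, Add(6, 6), Add(4, Add(6, 6))), -10), Pow(Add(-3, Add(2, -3)), -1)) = Mul(Add(Mul(2, 12, Add(4, 12)), -10), Pow(Add(-3, -1), -1)) = Mul(Add(Mul(2, 12, 16), -10), Pow(-4, -1)) = Mul(Add(384, -10), Rational(-1, 4)) = Mul(374, Rational(-1, 4)) = Rational(-187, 2)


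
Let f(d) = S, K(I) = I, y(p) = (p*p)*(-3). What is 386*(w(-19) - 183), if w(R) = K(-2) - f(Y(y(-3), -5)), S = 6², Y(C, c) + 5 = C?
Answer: -85306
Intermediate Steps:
y(p) = -3*p² (y(p) = p²*(-3) = -3*p²)
Y(C, c) = -5 + C
S = 36
f(d) = 36
w(R) = -38 (w(R) = -2 - 1*36 = -2 - 36 = -38)
386*(w(-19) - 183) = 386*(-38 - 183) = 386*(-221) = -85306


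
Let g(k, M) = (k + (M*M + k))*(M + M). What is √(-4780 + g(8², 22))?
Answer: 14*√113 ≈ 148.82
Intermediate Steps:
g(k, M) = 2*M*(M² + 2*k) (g(k, M) = (k + (M² + k))*(2*M) = (k + (k + M²))*(2*M) = (M² + 2*k)*(2*M) = 2*M*(M² + 2*k))
√(-4780 + g(8², 22)) = √(-4780 + 2*22*(22² + 2*8²)) = √(-4780 + 2*22*(484 + 2*64)) = √(-4780 + 2*22*(484 + 128)) = √(-4780 + 2*22*612) = √(-4780 + 26928) = √22148 = 14*√113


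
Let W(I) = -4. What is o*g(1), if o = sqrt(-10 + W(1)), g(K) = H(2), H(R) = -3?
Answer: -3*I*sqrt(14) ≈ -11.225*I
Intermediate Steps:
g(K) = -3
o = I*sqrt(14) (o = sqrt(-10 - 4) = sqrt(-14) = I*sqrt(14) ≈ 3.7417*I)
o*g(1) = (I*sqrt(14))*(-3) = -3*I*sqrt(14)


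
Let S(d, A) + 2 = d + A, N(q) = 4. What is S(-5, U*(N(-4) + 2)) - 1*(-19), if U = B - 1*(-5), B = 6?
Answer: 78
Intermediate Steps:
U = 11 (U = 6 - 1*(-5) = 6 + 5 = 11)
S(d, A) = -2 + A + d (S(d, A) = -2 + (d + A) = -2 + (A + d) = -2 + A + d)
S(-5, U*(N(-4) + 2)) - 1*(-19) = (-2 + 11*(4 + 2) - 5) - 1*(-19) = (-2 + 11*6 - 5) + 19 = (-2 + 66 - 5) + 19 = 59 + 19 = 78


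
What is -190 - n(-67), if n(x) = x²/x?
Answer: -123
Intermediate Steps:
n(x) = x
-190 - n(-67) = -190 - 1*(-67) = -190 + 67 = -123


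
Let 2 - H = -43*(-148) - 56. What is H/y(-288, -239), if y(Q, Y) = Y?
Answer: 6306/239 ≈ 26.385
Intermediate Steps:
H = -6306 (H = 2 - (-43*(-148) - 56) = 2 - (6364 - 56) = 2 - 1*6308 = 2 - 6308 = -6306)
H/y(-288, -239) = -6306/(-239) = -6306*(-1/239) = 6306/239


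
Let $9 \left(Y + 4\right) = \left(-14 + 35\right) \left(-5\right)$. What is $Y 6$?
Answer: $-94$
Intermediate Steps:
$Y = - \frac{47}{3}$ ($Y = -4 + \frac{\left(-14 + 35\right) \left(-5\right)}{9} = -4 + \frac{21 \left(-5\right)}{9} = -4 + \frac{1}{9} \left(-105\right) = -4 - \frac{35}{3} = - \frac{47}{3} \approx -15.667$)
$Y 6 = \left(- \frac{47}{3}\right) 6 = -94$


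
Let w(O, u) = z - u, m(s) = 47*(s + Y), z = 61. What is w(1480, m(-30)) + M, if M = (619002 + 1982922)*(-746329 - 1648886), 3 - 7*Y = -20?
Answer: -43625171746404/7 ≈ -6.2322e+12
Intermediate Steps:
Y = 23/7 (Y = 3/7 - ⅐*(-20) = 3/7 + 20/7 = 23/7 ≈ 3.2857)
m(s) = 1081/7 + 47*s (m(s) = 47*(s + 23/7) = 47*(23/7 + s) = 1081/7 + 47*s)
w(O, u) = 61 - u
M = -6232167393660 (M = 2601924*(-2395215) = -6232167393660)
w(1480, m(-30)) + M = (61 - (1081/7 + 47*(-30))) - 6232167393660 = (61 - (1081/7 - 1410)) - 6232167393660 = (61 - 1*(-8789/7)) - 6232167393660 = (61 + 8789/7) - 6232167393660 = 9216/7 - 6232167393660 = -43625171746404/7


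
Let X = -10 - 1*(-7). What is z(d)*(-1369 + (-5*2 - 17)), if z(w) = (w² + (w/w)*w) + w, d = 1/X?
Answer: 6980/9 ≈ 775.56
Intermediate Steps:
X = -3 (X = -10 + 7 = -3)
d = -⅓ (d = 1/(-3) = -⅓ ≈ -0.33333)
z(w) = w² + 2*w (z(w) = (w² + 1*w) + w = (w² + w) + w = (w + w²) + w = w² + 2*w)
z(d)*(-1369 + (-5*2 - 17)) = (-(2 - ⅓)/3)*(-1369 + (-5*2 - 17)) = (-⅓*5/3)*(-1369 + (-10 - 17)) = -5*(-1369 - 27)/9 = -5/9*(-1396) = 6980/9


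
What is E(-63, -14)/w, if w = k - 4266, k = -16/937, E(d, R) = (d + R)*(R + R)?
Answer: -1010086/1998629 ≈ -0.50539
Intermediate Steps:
E(d, R) = 2*R*(R + d) (E(d, R) = (R + d)*(2*R) = 2*R*(R + d))
k = -16/937 (k = -16*1/937 = -16/937 ≈ -0.017076)
w = -3997258/937 (w = -16/937 - 4266 = -3997258/937 ≈ -4266.0)
E(-63, -14)/w = (2*(-14)*(-14 - 63))/(-3997258/937) = (2*(-14)*(-77))*(-937/3997258) = 2156*(-937/3997258) = -1010086/1998629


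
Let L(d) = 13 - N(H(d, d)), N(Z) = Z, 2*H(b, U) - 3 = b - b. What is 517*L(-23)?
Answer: 11891/2 ≈ 5945.5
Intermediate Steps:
H(b, U) = 3/2 (H(b, U) = 3/2 + (b - b)/2 = 3/2 + (1/2)*0 = 3/2 + 0 = 3/2)
L(d) = 23/2 (L(d) = 13 - 1*3/2 = 13 - 3/2 = 23/2)
517*L(-23) = 517*(23/2) = 11891/2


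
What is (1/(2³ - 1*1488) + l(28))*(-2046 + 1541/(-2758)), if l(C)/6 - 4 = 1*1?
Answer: -250606115191/4081840 ≈ -61395.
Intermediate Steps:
l(C) = 30 (l(C) = 24 + 6*(1*1) = 24 + 6*1 = 24 + 6 = 30)
(1/(2³ - 1*1488) + l(28))*(-2046 + 1541/(-2758)) = (1/(2³ - 1*1488) + 30)*(-2046 + 1541/(-2758)) = (1/(8 - 1488) + 30)*(-2046 + 1541*(-1/2758)) = (1/(-1480) + 30)*(-2046 - 1541/2758) = (-1/1480 + 30)*(-5644409/2758) = (44399/1480)*(-5644409/2758) = -250606115191/4081840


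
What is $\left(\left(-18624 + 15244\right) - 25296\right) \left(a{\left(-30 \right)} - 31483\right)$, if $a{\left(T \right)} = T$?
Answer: $903666788$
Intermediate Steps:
$\left(\left(-18624 + 15244\right) - 25296\right) \left(a{\left(-30 \right)} - 31483\right) = \left(\left(-18624 + 15244\right) - 25296\right) \left(-30 - 31483\right) = \left(-3380 - 25296\right) \left(-31513\right) = \left(-28676\right) \left(-31513\right) = 903666788$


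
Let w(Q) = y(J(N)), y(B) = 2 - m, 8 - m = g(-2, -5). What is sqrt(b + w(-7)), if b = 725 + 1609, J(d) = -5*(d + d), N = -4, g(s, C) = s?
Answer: sqrt(2326) ≈ 48.229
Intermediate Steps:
m = 10 (m = 8 - 1*(-2) = 8 + 2 = 10)
J(d) = -10*d
b = 2334
y(B) = -8 (y(B) = 2 - 1*10 = 2 - 10 = -8)
w(Q) = -8
sqrt(b + w(-7)) = sqrt(2334 - 8) = sqrt(2326)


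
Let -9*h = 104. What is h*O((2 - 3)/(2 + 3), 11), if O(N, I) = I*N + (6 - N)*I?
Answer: -2288/3 ≈ -762.67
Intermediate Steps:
h = -104/9 (h = -1/9*104 = -104/9 ≈ -11.556)
O(N, I) = I*N + I*(6 - N)
h*O((2 - 3)/(2 + 3), 11) = -208*11/3 = -104/9*66 = -2288/3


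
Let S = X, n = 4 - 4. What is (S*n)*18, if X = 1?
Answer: 0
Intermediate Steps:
n = 0
S = 1
(S*n)*18 = (1*0)*18 = 0*18 = 0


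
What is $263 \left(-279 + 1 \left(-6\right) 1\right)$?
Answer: $-74955$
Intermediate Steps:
$263 \left(-279 + 1 \left(-6\right) 1\right) = 263 \left(-279 - 6\right) = 263 \left(-285\right) = -74955$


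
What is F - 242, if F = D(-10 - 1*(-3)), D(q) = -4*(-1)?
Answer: -238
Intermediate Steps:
D(q) = 4
F = 4
F - 242 = 4 - 242 = -238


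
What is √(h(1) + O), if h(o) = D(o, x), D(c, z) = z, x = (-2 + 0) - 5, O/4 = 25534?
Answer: √102129 ≈ 319.58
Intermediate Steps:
O = 102136 (O = 4*25534 = 102136)
x = -7 (x = -2 - 5 = -7)
h(o) = -7
√(h(1) + O) = √(-7 + 102136) = √102129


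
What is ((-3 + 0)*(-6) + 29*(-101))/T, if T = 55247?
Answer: -2911/55247 ≈ -0.052691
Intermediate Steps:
((-3 + 0)*(-6) + 29*(-101))/T = ((-3 + 0)*(-6) + 29*(-101))/55247 = (-3*(-6) - 2929)*(1/55247) = (18 - 2929)*(1/55247) = -2911*1/55247 = -2911/55247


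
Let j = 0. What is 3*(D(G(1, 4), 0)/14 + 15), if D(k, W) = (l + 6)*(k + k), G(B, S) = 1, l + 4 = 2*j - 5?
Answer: 306/7 ≈ 43.714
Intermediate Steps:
l = -9 (l = -4 + (2*0 - 5) = -4 + (0 - 5) = -4 - 5 = -9)
D(k, W) = -6*k (D(k, W) = (-9 + 6)*(k + k) = -6*k)
3*(D(G(1, 4), 0)/14 + 15) = 3*(-6*1/14 + 15) = 3*(-3/7 + 15) = 3*(102/7) = 306/7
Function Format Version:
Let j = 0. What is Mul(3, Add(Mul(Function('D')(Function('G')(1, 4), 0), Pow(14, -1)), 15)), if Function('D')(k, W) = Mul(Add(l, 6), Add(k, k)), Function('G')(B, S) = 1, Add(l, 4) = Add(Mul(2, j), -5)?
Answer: Rational(306, 7) ≈ 43.714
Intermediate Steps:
l = -9 (l = Add(-4, Add(Mul(2, 0), -5)) = Add(-4, Add(0, -5)) = Add(-4, -5) = -9)
Function('D')(k, W) = Mul(-6, k) (Function('D')(k, W) = Mul(Add(-9, 6), Add(k, k)) = Mul(-3, Mul(2, k)) = Mul(-6, k))
Mul(3, Add(Mul(Function('D')(Function('G')(1, 4), 0), Pow(14, -1)), 15)) = Mul(3, Add(Mul(Mul(-6, 1), Pow(14, -1)), 15)) = Mul(3, Add(Mul(-6, Rational(1, 14)), 15)) = Mul(3, Add(Rational(-3, 7), 15)) = Mul(3, Rational(102, 7)) = Rational(306, 7)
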